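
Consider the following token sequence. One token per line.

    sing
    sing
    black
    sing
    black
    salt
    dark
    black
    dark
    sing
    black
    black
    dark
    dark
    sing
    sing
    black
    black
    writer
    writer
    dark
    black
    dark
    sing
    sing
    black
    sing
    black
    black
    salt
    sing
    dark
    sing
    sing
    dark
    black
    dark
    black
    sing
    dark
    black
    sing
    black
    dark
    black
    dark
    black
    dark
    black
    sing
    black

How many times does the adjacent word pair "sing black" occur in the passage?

8

Scanning the 50 overlapping bigram windows for "sing black":
  position 2–3: sing black
  position 4–5: sing black
  position 10–11: sing black
  position 16–17: sing black
  position 25–26: sing black
  position 27–28: sing black
  position 42–43: sing black
  position 50–51: sing black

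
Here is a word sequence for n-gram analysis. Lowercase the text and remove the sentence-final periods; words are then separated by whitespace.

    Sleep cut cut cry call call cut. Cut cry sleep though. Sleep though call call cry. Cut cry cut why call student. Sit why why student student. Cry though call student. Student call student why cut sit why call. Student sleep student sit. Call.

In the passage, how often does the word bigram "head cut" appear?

Scanning the 43 overlapping bigram windows for "head cut":
  (none found)

0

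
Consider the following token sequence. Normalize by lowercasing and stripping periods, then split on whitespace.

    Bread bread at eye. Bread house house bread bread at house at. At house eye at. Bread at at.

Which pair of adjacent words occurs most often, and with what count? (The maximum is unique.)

Bigram frequencies (highest first):
  bread at: 3
  bread bread: 2
  at house: 2
  at at: 2
  at eye: 1
  eye bread: 1
  … (7 more, each ≤ 1)

"bread at", 3 times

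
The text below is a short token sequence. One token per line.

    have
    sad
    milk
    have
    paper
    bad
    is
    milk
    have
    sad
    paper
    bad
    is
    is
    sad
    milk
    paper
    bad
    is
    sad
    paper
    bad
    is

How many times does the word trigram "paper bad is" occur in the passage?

4

Scanning the 21 overlapping trigram windows for "paper bad is":
  position 5–7: paper bad is
  position 11–13: paper bad is
  position 17–19: paper bad is
  position 21–23: paper bad is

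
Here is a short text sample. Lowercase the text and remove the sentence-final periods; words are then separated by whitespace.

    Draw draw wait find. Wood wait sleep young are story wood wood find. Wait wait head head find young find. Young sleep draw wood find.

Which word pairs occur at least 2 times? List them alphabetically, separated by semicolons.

Bigram counts meeting the condition (at least 2 times):
  find young: 2
  wood find: 2

find young; wood find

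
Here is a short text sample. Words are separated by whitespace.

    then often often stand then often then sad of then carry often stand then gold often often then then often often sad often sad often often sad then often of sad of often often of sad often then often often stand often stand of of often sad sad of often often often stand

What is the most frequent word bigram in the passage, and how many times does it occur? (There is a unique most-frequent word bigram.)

Bigram frequencies (highest first):
  often often: 8
  then often: 5
  often stand: 5
  often sad: 4
  often then: 3
  sad of: 3
  … (17 more, each ≤ 3)

"often often", 8 times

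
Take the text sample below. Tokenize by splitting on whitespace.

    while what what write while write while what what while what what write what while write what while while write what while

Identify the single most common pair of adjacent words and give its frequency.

"what while", 4 times

Bigram frequencies (highest first):
  what while: 4
  while what: 3
  what what: 3
  while write: 3
  write what: 3
  what write: 2
  … (2 more, each ≤ 2)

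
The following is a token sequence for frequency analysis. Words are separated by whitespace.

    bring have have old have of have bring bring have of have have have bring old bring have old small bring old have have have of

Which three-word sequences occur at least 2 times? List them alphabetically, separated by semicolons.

have have have; have of have

Trigram counts meeting the condition (at least 2 times):
  have have have: 2
  have of have: 2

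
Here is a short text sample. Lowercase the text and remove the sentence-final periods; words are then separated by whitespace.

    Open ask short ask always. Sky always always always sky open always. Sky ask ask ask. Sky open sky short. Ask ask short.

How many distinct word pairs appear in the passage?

23 tokens → 22 bigram windows in total.
Repeated bigrams (each contributes count−1 duplicates):
  always sky: 3
  ask ask: 3
  always always: 2
  ask short: 2
  short ask: 2
  sky open: 2
8 duplicate windows → 22 − 8 = 14 distinct.

14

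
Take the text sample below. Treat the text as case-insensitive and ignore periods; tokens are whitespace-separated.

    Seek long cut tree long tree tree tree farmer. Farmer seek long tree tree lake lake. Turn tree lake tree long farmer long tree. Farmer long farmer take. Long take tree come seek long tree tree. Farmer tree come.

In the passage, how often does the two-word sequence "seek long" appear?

3

Scanning the 38 overlapping bigram windows for "seek long":
  position 1–2: seek long
  position 11–12: seek long
  position 33–34: seek long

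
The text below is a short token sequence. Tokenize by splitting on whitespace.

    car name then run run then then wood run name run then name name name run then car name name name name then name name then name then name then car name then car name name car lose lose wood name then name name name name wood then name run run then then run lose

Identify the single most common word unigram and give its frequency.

"name", 22 times

Unigram frequencies (highest first):
  name: 22
  then: 14
  run: 8
  car: 5
  wood: 3
  lose: 3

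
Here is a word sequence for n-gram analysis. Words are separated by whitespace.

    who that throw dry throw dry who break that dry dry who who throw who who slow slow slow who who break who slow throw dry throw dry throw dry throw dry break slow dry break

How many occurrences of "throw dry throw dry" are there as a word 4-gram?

Scanning the 33 overlapping 4-gram windows for "throw dry throw dry":
  position 3–6: throw dry throw dry
  position 25–28: throw dry throw dry
  position 27–30: throw dry throw dry
  position 29–32: throw dry throw dry

4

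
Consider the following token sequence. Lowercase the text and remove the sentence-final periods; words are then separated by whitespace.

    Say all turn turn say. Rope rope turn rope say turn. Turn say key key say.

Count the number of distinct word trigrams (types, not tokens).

13

16 tokens → 14 trigram windows in total.
Repeated trigrams (each contributes count−1 duplicates):
  turn turn say: 2
1 duplicate windows → 14 − 1 = 13 distinct.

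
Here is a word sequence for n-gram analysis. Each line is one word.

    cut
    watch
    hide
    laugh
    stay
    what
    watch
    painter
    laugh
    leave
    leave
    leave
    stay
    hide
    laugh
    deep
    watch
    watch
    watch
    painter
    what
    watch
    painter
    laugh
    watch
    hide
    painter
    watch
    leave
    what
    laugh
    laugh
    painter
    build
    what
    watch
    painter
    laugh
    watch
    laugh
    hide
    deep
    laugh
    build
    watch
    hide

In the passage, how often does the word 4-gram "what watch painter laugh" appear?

Scanning the 43 overlapping 4-gram windows for "what watch painter laugh":
  position 6–9: what watch painter laugh
  position 21–24: what watch painter laugh
  position 35–38: what watch painter laugh

3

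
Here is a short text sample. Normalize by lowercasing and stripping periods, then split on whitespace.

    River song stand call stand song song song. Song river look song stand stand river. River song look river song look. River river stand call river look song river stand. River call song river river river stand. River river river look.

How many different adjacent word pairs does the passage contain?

18

41 tokens → 40 bigram windows in total.
Repeated bigrams (each contributes count−1 duplicates):
  river river: 6
  river look: 3
  river song: 3
  river stand: 3
  song river: 3
  song song: 3
  stand river: 3
  look river: 2
  … (4 more repeated)
22 duplicate windows → 40 − 22 = 18 distinct.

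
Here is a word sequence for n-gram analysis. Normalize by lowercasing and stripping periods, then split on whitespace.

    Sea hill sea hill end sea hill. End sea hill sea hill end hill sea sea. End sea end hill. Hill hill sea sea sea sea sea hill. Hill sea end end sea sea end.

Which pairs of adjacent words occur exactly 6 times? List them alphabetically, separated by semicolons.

Bigram counts meeting the condition (exactly 6 times):
  sea hill: 6
  sea sea: 6

sea hill; sea sea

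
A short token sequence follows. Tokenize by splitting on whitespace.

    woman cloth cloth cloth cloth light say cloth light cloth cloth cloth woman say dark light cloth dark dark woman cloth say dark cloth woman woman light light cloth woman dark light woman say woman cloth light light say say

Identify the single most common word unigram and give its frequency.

Unigram frequencies (highest first):
  cloth: 13
  woman: 8
  light: 8
  say: 6
  dark: 5

"cloth", 13 times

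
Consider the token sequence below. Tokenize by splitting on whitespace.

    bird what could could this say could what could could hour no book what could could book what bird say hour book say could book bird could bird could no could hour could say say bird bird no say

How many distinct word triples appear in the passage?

39 tokens → 37 trigram windows in total.
Repeated trigrams (each contributes count−1 duplicates):
  what could could: 3
2 duplicate windows → 37 − 2 = 35 distinct.

35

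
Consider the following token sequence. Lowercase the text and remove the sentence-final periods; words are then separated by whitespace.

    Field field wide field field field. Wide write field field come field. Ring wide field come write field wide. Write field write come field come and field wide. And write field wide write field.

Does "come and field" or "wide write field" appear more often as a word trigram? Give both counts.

"wide write field" (3 vs 1)

"come and field": 1 occurrence
"wide write field": 3 occurrences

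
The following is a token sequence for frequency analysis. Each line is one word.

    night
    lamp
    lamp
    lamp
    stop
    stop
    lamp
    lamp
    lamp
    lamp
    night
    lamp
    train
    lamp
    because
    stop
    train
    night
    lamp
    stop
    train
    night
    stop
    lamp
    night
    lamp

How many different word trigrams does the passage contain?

20

26 tokens → 24 trigram windows in total.
Repeated trigrams (each contributes count−1 duplicates):
  lamp lamp lamp: 3
  lamp night lamp: 2
  stop train night: 2
4 duplicate windows → 24 − 4 = 20 distinct.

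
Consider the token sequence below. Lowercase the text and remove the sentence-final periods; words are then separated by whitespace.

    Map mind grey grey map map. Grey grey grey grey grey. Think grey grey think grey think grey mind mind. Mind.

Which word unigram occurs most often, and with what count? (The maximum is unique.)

"grey", 11 times

Unigram frequencies (highest first):
  grey: 11
  mind: 4
  map: 3
  think: 3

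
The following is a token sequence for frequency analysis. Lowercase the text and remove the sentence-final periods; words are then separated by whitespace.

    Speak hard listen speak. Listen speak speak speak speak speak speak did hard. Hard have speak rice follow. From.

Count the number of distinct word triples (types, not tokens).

19 tokens → 17 trigram windows in total.
Repeated trigrams (each contributes count−1 duplicates):
  speak speak speak: 4
3 duplicate windows → 17 − 3 = 14 distinct.

14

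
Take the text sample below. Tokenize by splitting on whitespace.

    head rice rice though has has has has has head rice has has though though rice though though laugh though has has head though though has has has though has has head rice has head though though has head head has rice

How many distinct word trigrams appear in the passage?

26

42 tokens → 40 trigram windows in total.
Repeated trigrams (each contributes count−1 duplicates):
  has has has: 4
  though has has: 4
  has has head: 3
  has has though: 2
  has head rice: 2
  has head though: 2
  head rice has: 2
  head though though: 2
  … (1 more repeated)
14 duplicate windows → 40 − 14 = 26 distinct.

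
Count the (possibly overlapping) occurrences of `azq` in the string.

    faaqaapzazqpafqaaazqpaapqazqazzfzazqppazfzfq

4

Sliding a length-3 window over the 44 characters (42 positions):
  position 9–11: azq
  position 18–20: azq
  position 26–28: azq
  position 34–36: azq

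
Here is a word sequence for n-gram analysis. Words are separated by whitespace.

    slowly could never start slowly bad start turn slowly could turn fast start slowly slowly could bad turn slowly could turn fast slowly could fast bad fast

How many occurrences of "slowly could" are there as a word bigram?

5

Scanning the 26 overlapping bigram windows for "slowly could":
  position 1–2: slowly could
  position 9–10: slowly could
  position 15–16: slowly could
  position 19–20: slowly could
  position 23–24: slowly could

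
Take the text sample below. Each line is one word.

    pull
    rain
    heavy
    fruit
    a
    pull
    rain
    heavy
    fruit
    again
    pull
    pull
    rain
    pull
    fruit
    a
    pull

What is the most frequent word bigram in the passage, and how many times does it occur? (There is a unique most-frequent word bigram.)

"pull rain", 3 times

Bigram frequencies (highest first):
  pull rain: 3
  rain heavy: 2
  heavy fruit: 2
  fruit a: 2
  a pull: 2
  fruit again: 1
  … (4 more, each ≤ 1)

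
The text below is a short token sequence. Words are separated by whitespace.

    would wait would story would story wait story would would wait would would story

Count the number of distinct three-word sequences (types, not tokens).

14 tokens → 12 trigram windows in total.
Repeated trigrams (each contributes count−1 duplicates):
  would wait would: 2
1 duplicate windows → 12 − 1 = 11 distinct.

11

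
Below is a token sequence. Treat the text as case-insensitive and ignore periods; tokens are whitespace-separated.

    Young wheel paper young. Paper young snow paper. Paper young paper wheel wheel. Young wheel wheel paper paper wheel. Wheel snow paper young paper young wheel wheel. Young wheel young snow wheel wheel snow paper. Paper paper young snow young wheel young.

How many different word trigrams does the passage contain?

27

42 tokens → 40 trigram windows in total.
Repeated trigrams (each contributes count−1 duplicates):
  paper young paper: 3
  paper paper young: 2
  paper wheel wheel: 2
  paper young snow: 2
  snow paper paper: 2
  wheel snow paper: 2
  wheel wheel snow: 2
  wheel wheel young: 2
  … (4 more repeated)
13 duplicate windows → 40 − 13 = 27 distinct.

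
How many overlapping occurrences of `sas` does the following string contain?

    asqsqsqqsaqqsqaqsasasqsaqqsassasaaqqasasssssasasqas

Sliding a length-3 window over the 51 characters (49 positions):
  position 17–19: sas
  position 19–21: sas
  position 27–29: sas
  position 30–32: sas
  position 38–40: sas
  position 44–46: sas
  position 46–48: sas

7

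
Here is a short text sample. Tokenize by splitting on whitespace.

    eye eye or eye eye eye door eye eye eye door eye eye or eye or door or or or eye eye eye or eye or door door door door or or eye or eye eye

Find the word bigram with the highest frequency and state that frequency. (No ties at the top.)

"eye eye", 9 times

Bigram frequencies (highest first):
  eye eye: 9
  eye or: 6
  or eye: 6
  or or: 3
  door door: 3
  eye door: 2
  … (3 more, each ≤ 2)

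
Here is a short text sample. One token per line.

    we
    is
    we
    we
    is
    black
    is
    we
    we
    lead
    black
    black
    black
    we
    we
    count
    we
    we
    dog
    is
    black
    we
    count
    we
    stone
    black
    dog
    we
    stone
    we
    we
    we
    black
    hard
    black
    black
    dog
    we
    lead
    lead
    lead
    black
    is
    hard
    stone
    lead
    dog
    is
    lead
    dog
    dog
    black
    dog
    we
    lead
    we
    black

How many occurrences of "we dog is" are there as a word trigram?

1

Scanning the 55 overlapping trigram windows for "we dog is":
  position 18–20: we dog is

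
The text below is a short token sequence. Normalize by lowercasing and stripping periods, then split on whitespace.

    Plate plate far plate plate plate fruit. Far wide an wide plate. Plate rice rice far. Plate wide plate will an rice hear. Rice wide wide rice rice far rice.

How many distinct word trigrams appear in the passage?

30 tokens → 28 trigram windows in total.
Repeated trigrams (each contributes count−1 duplicates):
  rice rice far: 2
1 duplicate windows → 28 − 1 = 27 distinct.

27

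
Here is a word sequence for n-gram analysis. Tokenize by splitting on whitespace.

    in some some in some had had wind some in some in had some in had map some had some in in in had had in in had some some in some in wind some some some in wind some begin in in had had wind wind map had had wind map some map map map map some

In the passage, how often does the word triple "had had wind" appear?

Scanning the 56 overlapping trigram windows for "had had wind":
  position 6–8: had had wind
  position 44–46: had had wind
  position 49–51: had had wind

3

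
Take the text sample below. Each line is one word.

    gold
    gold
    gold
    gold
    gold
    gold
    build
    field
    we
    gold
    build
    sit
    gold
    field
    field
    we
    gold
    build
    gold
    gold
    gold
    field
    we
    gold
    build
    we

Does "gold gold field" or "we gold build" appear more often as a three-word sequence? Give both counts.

"we gold build" (3 vs 1)

"gold gold field": 1 occurrence
"we gold build": 3 occurrences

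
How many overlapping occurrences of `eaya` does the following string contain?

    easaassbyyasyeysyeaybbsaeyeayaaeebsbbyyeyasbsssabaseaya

Sliding a length-4 window over the 55 characters (52 positions):
  position 27–30: eaya
  position 52–55: eaya

2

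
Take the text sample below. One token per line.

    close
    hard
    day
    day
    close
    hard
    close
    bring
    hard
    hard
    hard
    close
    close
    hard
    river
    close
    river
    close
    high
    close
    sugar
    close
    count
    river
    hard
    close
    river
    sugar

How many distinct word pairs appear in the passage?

28 tokens → 27 bigram windows in total.
Repeated bigrams (each contributes count−1 duplicates):
  close hard: 3
  hard close: 3
  close river: 2
  hard hard: 2
  river close: 2
7 duplicate windows → 27 − 7 = 20 distinct.

20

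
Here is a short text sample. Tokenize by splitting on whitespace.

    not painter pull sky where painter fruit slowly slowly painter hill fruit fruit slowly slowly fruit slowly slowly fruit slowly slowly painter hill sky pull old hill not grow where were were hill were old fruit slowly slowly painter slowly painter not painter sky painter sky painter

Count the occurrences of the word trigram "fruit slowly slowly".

5

Scanning the 45 overlapping trigram windows for "fruit slowly slowly":
  position 7–9: fruit slowly slowly
  position 13–15: fruit slowly slowly
  position 16–18: fruit slowly slowly
  position 19–21: fruit slowly slowly
  position 36–38: fruit slowly slowly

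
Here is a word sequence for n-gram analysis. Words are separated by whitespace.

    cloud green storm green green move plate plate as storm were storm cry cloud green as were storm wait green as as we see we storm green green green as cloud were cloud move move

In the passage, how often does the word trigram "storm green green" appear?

Scanning the 33 overlapping trigram windows for "storm green green":
  position 3–5: storm green green
  position 26–28: storm green green

2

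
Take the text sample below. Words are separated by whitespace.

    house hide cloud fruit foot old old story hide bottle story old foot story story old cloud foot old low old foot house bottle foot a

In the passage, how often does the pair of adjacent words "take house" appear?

Scanning the 25 overlapping bigram windows for "take house":
  (none found)

0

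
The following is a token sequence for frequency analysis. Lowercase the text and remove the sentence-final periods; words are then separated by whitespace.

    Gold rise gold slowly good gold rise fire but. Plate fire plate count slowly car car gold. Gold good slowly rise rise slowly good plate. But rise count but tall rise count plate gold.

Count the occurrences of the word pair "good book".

0

Scanning the 33 overlapping bigram windows for "good book":
  (none found)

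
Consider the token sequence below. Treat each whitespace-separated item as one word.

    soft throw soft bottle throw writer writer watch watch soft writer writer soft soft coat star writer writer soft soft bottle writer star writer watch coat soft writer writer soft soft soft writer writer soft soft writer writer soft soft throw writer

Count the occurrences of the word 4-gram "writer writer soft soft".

Scanning the 39 overlapping 4-gram windows for "writer writer soft soft":
  position 11–14: writer writer soft soft
  position 17–20: writer writer soft soft
  position 28–31: writer writer soft soft
  position 33–36: writer writer soft soft
  position 37–40: writer writer soft soft

5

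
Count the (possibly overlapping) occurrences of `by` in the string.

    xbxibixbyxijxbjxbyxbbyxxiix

3

Sliding a length-2 window over the 27 characters (26 positions):
  position 8–9: by
  position 17–18: by
  position 21–22: by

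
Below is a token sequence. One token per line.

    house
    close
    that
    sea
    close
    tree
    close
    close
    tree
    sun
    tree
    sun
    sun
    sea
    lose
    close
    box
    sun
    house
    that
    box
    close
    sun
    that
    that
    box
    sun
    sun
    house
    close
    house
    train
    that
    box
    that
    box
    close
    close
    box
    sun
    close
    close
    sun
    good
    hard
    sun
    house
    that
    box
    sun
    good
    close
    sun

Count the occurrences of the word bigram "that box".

5

Scanning the 52 overlapping bigram windows for "that box":
  position 20–21: that box
  position 25–26: that box
  position 33–34: that box
  position 35–36: that box
  position 48–49: that box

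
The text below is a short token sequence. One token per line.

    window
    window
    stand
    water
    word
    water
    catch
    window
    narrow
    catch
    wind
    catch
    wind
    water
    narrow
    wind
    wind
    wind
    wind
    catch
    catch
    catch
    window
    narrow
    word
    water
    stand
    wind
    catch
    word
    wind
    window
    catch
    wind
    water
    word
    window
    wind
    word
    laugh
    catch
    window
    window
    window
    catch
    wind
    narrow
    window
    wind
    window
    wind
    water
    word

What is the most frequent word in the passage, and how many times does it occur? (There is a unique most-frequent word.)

"wind", 13 times

Unigram frequencies (highest first):
  wind: 13
  window: 11
  catch: 10
  water: 6
  word: 6
  narrow: 4
  … (2 more, each ≤ 2)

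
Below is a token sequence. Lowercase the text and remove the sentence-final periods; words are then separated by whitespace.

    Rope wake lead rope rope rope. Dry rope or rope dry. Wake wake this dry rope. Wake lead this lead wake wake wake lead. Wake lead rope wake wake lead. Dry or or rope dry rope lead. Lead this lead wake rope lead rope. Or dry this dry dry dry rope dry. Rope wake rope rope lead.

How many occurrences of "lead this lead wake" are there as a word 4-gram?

2

Scanning the 54 overlapping 4-gram windows for "lead this lead wake":
  position 18–21: lead this lead wake
  position 38–41: lead this lead wake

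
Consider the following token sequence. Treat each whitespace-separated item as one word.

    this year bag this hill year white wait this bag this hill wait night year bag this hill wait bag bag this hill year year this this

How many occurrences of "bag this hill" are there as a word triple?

Scanning the 25 overlapping trigram windows for "bag this hill":
  position 3–5: bag this hill
  position 10–12: bag this hill
  position 16–18: bag this hill
  position 21–23: bag this hill

4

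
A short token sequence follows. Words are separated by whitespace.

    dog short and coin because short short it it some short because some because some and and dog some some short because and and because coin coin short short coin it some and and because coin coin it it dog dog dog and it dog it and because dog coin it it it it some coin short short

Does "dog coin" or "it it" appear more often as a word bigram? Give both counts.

"it it" (5 vs 1)

"dog coin": 1 occurrence
"it it": 5 occurrences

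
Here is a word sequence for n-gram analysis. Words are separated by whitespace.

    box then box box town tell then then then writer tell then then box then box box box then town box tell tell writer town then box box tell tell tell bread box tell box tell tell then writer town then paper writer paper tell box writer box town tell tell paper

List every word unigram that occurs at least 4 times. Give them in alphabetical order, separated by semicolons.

box; tell; then; town; writer

Unigram counts meeting the condition (at least 4 times):
  box: 14
  tell: 13
  then: 11
  town: 5
  writer: 5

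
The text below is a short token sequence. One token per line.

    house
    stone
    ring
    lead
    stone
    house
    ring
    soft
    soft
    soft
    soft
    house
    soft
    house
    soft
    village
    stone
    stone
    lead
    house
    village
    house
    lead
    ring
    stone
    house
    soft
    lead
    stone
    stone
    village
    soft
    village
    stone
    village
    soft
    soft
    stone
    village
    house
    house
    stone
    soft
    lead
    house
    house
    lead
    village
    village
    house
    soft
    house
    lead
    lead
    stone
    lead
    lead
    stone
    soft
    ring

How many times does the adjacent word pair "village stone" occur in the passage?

Scanning the 59 overlapping bigram windows for "village stone":
  position 16–17: village stone
  position 33–34: village stone

2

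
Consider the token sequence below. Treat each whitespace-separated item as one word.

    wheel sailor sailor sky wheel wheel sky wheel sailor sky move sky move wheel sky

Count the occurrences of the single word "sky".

Scanning the 15 tokens for "sky":
  position 4: sky
  position 7: sky
  position 10: sky
  position 12: sky
  position 15: sky

5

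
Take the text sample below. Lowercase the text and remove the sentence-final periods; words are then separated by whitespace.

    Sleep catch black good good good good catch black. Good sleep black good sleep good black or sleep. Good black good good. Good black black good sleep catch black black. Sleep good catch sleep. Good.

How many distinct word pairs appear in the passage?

35 tokens → 34 bigram windows in total.
Repeated bigrams (each contributes count−1 duplicates):
  black good: 5
  good good: 5
  sleep good: 4
  catch black: 3
  good black: 3
  good sleep: 3
  black black: 2
  good catch: 2
  … (1 more repeated)
20 duplicate windows → 34 − 20 = 14 distinct.

14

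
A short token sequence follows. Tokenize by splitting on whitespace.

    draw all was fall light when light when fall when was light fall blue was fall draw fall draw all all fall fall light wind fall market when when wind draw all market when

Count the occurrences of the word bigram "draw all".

Scanning the 33 overlapping bigram windows for "draw all":
  position 1–2: draw all
  position 19–20: draw all
  position 31–32: draw all

3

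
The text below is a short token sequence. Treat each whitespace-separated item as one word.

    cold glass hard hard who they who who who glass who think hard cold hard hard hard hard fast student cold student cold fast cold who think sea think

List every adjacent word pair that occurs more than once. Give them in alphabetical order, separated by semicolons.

hard hard; student cold; who think; who who

Bigram counts meeting the condition (more than once):
  hard hard: 4
  student cold: 2
  who think: 2
  who who: 2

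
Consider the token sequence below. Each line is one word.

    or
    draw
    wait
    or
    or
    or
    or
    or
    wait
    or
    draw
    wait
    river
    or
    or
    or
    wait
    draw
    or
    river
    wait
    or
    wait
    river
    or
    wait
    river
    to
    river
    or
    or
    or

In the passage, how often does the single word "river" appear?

Scanning the 32 tokens for "river":
  position 13: river
  position 20: river
  position 24: river
  position 27: river
  position 29: river

5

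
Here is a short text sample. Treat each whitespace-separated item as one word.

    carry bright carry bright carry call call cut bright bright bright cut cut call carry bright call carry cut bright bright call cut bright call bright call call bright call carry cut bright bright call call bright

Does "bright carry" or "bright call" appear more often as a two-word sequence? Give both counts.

"bright carry": 2 occurrences
"bright call": 6 occurrences

"bright call" (6 vs 2)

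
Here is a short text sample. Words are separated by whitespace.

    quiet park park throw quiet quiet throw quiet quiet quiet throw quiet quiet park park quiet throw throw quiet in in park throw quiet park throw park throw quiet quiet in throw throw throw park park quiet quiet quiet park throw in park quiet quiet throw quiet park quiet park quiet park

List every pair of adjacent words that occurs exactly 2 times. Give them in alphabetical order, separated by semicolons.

Bigram counts meeting the condition (exactly 2 times):
  in park: 2
  quiet in: 2
  throw park: 2

in park; quiet in; throw park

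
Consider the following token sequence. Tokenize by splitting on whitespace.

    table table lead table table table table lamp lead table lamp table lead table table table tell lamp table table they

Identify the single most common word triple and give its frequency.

Trigram frequencies (highest first):
  table table table: 3
  table lead table: 2
  lead table table: 2
  table table lead: 1
  table table lamp: 1
  table lamp lead: 1
  … (9 more, each ≤ 1)

"table table table", 3 times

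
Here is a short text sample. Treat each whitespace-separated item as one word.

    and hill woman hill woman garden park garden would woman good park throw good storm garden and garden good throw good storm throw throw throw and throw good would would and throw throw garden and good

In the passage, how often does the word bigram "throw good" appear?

3

Scanning the 35 overlapping bigram windows for "throw good":
  position 13–14: throw good
  position 20–21: throw good
  position 27–28: throw good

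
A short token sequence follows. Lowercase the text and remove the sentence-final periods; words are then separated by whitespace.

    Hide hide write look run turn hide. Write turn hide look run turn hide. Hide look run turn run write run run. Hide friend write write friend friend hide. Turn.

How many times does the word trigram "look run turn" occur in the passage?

Scanning the 28 overlapping trigram windows for "look run turn":
  position 4–6: look run turn
  position 11–13: look run turn
  position 16–18: look run turn

3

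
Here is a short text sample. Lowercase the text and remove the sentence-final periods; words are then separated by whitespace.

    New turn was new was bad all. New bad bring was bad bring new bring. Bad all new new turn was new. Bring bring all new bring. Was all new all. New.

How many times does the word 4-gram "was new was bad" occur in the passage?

Scanning the 29 overlapping 4-gram windows for "was new was bad":
  position 3–6: was new was bad

1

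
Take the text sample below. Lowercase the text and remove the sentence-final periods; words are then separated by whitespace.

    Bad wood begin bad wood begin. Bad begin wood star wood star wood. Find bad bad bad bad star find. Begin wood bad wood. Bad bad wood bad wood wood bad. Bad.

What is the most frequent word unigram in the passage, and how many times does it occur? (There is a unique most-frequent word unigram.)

"bad", 13 times

Unigram frequencies (highest first):
  bad: 13
  wood: 10
  begin: 4
  star: 3
  find: 2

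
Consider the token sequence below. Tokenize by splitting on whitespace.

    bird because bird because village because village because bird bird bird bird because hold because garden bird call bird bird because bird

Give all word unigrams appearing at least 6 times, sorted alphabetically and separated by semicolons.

because; bird

Unigram counts meeting the condition (at least 6 times):
  because: 7
  bird: 10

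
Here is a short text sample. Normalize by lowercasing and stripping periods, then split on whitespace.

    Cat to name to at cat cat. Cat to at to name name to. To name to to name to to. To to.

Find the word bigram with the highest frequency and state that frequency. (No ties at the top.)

"to to", 5 times

Bigram frequencies (highest first):
  to to: 5
  to name: 4
  name to: 4
  cat to: 2
  to at: 2
  cat cat: 2
  … (3 more, each ≤ 1)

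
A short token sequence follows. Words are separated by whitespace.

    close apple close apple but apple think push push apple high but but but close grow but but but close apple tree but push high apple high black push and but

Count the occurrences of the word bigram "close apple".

Scanning the 30 overlapping bigram windows for "close apple":
  position 1–2: close apple
  position 3–4: close apple
  position 20–21: close apple

3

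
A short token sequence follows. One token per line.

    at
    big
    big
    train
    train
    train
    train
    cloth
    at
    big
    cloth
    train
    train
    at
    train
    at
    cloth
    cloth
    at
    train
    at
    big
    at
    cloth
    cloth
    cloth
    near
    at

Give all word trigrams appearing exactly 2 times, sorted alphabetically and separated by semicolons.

Trigram counts meeting the condition (exactly 2 times):
  at cloth cloth: 2
  at train at: 2
  train train train: 2

at cloth cloth; at train at; train train train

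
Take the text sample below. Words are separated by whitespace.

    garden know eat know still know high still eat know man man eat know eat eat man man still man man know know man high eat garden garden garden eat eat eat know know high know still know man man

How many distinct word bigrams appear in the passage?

40 tokens → 39 bigram windows in total.
Repeated bigrams (each contributes count−1 duplicates):
  eat know: 4
  man man: 4
  eat eat: 3
  know man: 3
  garden garden: 2
  know eat: 2
  know high: 2
  know know: 2
  … (2 more repeated)
16 duplicate windows → 39 − 16 = 23 distinct.

23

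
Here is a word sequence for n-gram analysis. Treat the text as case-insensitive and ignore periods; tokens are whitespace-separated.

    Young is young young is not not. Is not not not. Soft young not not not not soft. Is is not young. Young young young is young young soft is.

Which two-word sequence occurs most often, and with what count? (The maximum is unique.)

Bigram frequencies (highest first):
  not not: 6
  young young: 5
  young is: 3
  is not: 3
  is young: 2
  not soft: 2
  … (7 more, each ≤ 2)

"not not", 6 times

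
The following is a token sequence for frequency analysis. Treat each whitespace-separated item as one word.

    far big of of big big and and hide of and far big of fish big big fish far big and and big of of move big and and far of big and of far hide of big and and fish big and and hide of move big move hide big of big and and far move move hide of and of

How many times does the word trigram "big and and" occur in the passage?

Scanning the 60 overlapping trigram windows for "big and and":
  position 6–8: big and and
  position 20–22: big and and
  position 27–29: big and and
  position 38–40: big and and
  position 42–44: big and and
  position 53–55: big and and

6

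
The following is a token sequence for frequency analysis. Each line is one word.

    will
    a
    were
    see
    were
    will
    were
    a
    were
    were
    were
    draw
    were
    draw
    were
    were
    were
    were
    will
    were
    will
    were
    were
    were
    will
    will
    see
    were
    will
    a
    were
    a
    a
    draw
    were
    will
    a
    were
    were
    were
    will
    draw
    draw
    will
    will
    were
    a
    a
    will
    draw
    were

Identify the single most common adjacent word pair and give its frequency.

"were were", 9 times

Bigram frequencies (highest first):
  were were: 9
  were will: 7
  a were: 4
  will were: 4
  draw were: 4
  will a: 3
  … (12 more, each ≤ 3)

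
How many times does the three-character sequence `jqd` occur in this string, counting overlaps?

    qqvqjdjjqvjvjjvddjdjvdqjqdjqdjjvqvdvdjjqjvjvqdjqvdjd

2

Sliding a length-3 window over the 52 characters (50 positions):
  position 24–26: jqd
  position 27–29: jqd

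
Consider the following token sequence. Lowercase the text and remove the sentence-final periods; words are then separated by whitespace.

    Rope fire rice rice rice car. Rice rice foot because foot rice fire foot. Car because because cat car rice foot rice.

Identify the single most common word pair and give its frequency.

"rice rice", 3 times

Bigram frequencies (highest first):
  rice rice: 3
  car rice: 2
  rice foot: 2
  foot rice: 2
  rope fire: 1
  fire rice: 1
  … (10 more, each ≤ 1)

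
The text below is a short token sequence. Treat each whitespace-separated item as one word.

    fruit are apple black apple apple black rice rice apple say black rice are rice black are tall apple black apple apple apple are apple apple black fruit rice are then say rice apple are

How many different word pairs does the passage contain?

35 tokens → 34 bigram windows in total.
Repeated bigrams (each contributes count−1 duplicates):
  apple apple: 4
  apple black: 4
  apple are: 2
  are apple: 2
  black apple: 2
  black rice: 2
  rice apple: 2
  rice are: 2
12 duplicate windows → 34 − 12 = 22 distinct.

22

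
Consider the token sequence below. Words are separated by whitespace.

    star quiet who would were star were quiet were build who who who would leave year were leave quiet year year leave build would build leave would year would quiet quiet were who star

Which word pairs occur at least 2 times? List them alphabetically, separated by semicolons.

Bigram counts meeting the condition (at least 2 times):
  quiet were: 2
  who who: 2
  who would: 2

quiet were; who who; who would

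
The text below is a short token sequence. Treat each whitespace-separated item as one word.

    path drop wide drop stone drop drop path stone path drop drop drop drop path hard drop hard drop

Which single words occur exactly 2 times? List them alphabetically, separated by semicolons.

Unigram counts meeting the condition (exactly 2 times):
  hard: 2
  stone: 2

hard; stone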